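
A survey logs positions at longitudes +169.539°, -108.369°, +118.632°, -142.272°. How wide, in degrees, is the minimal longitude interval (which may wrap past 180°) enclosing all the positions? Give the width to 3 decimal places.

Sort the longitudes: -142.272°, -108.369°, +118.632°, +169.539°.
Eastward gaps between consecutive values (wrapping around): 33.903°, 227.001°, 50.907°, 48.189°.
Largest gap = 227.001° ⇒ minimal covering band is its complement: 360° − 227.001° = 132.999°.
Band runs from +118.632° eastward to -108.369°, crossing the antimeridian.

132.999°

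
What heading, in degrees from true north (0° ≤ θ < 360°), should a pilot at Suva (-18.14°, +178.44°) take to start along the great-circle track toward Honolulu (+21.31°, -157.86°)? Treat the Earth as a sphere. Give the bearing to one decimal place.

Δλ = -157.86 − 178.44 = -336.30°; wrapped into (−180°, 180°]: 23.70°.
θ = atan2( sin Δλ · cos φ₂ , cos φ₁ · sin φ₂ − sin φ₁ · cos φ₂ · cos Δλ )
  = atan2(0.37447, 0.61094) = 31.505° → normalised to [0°, 360°): 31.505°.

31.5°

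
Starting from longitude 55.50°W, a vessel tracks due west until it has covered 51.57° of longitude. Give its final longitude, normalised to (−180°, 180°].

Start at -55.50°; shift −51.57° → -107.07°.
-107.07° already lies in (−180°, 180°].

107.07°W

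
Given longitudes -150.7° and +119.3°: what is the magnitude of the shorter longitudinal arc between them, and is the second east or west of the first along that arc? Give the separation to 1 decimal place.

Raw difference: 119.3 − -150.7 = 270.0°.
Normalise into (−180°, 180°]: 270.0° − 360° = -90.0°.
Negative ⇒ the second point lies to the west; separation 90.0°.

90.0° west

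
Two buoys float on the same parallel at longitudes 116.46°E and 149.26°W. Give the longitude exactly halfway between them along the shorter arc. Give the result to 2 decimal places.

Signed shortest Δλ from +116.46° to -149.26° is +94.28°.
Midpoint longitude = +116.46° + (+94.28°)/2 = +116.46° + 47.14° = +163.60°.
(The naïve average (+116.46 + -149.26)/2 = -16.4° is on the wrong side of the globe.)

163.60°E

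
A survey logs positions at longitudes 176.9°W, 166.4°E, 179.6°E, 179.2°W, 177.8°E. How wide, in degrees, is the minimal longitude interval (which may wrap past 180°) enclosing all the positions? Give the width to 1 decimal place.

16.7°

Sort the longitudes: -179.2°, -176.9°, +166.4°, +177.8°, +179.6°.
Eastward gaps between consecutive values (wrapping around): 2.3°, 343.3°, 11.4°, 1.8°, 1.2°.
Largest gap = 343.3° ⇒ minimal covering band is its complement: 360° − 343.3° = 16.7°.
Band runs from +166.4° eastward to -176.9°, crossing the antimeridian.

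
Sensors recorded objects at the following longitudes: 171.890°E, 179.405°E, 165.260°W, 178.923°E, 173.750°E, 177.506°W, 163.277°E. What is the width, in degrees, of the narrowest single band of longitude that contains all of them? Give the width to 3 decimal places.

Sort the longitudes: -177.506°, -165.260°, +163.277°, +171.890°, +173.750°, +178.923°, +179.405°.
Eastward gaps between consecutive values (wrapping around): 12.246°, 328.537°, 8.613°, 1.860°, 5.173°, 0.482°, 3.089°.
Largest gap = 328.537° ⇒ minimal covering band is its complement: 360° − 328.537° = 31.463°.
Band runs from +163.277° eastward to -165.260°, crossing the antimeridian.

31.463°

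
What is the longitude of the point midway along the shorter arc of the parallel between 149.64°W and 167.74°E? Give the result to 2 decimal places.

170.95°W

Signed shortest Δλ from -149.64° to +167.74° is -42.62°.
Midpoint longitude = -149.64° + (-42.62°)/2 = -149.64° − 21.31° = -170.95°.
(The naïve average (-149.64 + +167.74)/2 = 9.05° is on the wrong side of the globe.)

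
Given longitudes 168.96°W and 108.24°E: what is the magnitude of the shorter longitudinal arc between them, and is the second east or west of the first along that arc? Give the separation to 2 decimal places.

82.80° west

Raw difference: 108.24 − -168.96 = 277.2°.
Normalise into (−180°, 180°]: 277.2° − 360° = -82.8°.
Negative ⇒ the second point lies to the west; separation 82.80°.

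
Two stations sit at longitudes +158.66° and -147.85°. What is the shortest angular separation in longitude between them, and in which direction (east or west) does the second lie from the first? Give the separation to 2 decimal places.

53.49° east

Raw difference: -147.85 − 158.66 = -306.51°.
Normalise into (−180°, 180°]: -306.51° + 360° = 53.49°.
Positive ⇒ the second point lies to the east; separation 53.49°.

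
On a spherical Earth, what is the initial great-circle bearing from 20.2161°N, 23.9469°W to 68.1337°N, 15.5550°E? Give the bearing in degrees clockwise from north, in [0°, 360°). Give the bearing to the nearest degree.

Δλ = 15.5550 − -23.9469 = 39.5019°.
θ = atan2( sin Δλ · cos φ₂ , cos φ₁ · sin φ₂ − sin φ₁ · cos φ₂ · cos Δλ )
  = atan2(0.23691, 0.77158) = 17.069° → normalised to [0°, 360°): 17.069°.

17°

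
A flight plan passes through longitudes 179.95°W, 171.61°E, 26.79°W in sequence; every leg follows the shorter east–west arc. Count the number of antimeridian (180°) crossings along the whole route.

2

Leg 1: -179.95° → +171.61°, shortest Δλ = -8.44° (west) — crosses 180°.
Leg 2: +171.61° → -26.79°, shortest Δλ = 161.6° (east) — crosses 180°.
Total crossings: 2.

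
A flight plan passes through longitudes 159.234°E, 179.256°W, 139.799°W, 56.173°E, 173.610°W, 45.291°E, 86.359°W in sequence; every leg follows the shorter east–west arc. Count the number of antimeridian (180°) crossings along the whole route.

4

Leg 1: +159.234° → -179.256°, shortest Δλ = 21.51° (east) — crosses 180°.
Leg 2: -179.256° → -139.799°, shortest Δλ = 39.457° (east) — does not cross 180°.
Leg 3: -139.799° → +56.173°, shortest Δλ = -164.028° (west) — crosses 180°.
Leg 4: +56.173° → -173.610°, shortest Δλ = 130.217° (east) — crosses 180°.
Leg 5: -173.610° → +45.291°, shortest Δλ = -141.099° (west) — crosses 180°.
Leg 6: +45.291° → -86.359°, shortest Δλ = -131.65° (west) — does not cross 180°.
Total crossings: 4.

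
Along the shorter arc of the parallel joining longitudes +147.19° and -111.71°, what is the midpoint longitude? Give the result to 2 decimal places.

-162.26°

Signed shortest Δλ from +147.19° to -111.71° is +101.10°.
Midpoint longitude = +147.19° + (+101.10°)/2 = +147.19° + 50.55° = +197.74°.
Normalise into (−180°, 180°]: -162.26°.
(The naïve average (+147.19 + -111.71)/2 = 17.74° is on the wrong side of the globe.)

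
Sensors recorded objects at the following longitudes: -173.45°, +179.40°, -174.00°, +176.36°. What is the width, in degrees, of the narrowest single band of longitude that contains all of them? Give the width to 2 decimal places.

Sort the longitudes: -174.00°, -173.45°, +176.36°, +179.40°.
Eastward gaps between consecutive values (wrapping around): 0.55°, 349.81°, 3.04°, 6.60°.
Largest gap = 349.81° ⇒ minimal covering band is its complement: 360° − 349.81° = 10.19°.
Band runs from +176.36° eastward to -173.45°, crossing the antimeridian.

10.19°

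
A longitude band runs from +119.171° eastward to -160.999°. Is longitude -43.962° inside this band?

No

Band width going east from +119.171° to -160.999°: ((-160.999 − 119.171) mod 360) = 79.830°.
Offset of -43.962° east of the west edge: ((-43.962 − 119.171) mod 360) = 196.867°.
196.867° > 79.830° ⇒ outside.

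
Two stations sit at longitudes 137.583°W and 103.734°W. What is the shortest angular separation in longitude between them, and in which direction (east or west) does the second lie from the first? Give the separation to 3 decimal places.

Raw difference: -103.734 − -137.583 = 33.849°.
Normalise into (−180°, 180°]: 33.849° stays 33.849°.
Positive ⇒ the second point lies to the east; separation 33.849°.

33.849° east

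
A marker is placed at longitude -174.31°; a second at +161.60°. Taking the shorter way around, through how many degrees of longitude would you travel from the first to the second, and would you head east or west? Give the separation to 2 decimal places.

24.09° west

Raw difference: 161.60 − -174.31 = 335.91°.
Normalise into (−180°, 180°]: 335.91° − 360° = -24.09°.
Negative ⇒ the second point lies to the west; separation 24.09°.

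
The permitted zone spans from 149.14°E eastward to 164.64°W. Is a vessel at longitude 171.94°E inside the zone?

Yes

Band width going east from +149.14° to -164.64°: ((-164.64 − 149.14) mod 360) = 46.22°.
Offset of +171.94° east of the west edge: ((171.94 − 149.14) mod 360) = 22.80°.
22.80° ≤ 46.22° ⇒ inside.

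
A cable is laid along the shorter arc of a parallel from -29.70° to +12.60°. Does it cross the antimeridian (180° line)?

No

Signed shortest Δλ = ((12.60 − -29.70 + 180) mod 360) − 180 = 42.3°.
Going east by 42.3° from -29.70° reaches +12.60° without touching 180°.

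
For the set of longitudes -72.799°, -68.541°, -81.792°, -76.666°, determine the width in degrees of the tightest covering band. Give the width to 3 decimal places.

13.251°

Sort the longitudes: -81.792°, -76.666°, -72.799°, -68.541°.
Eastward gaps between consecutive values (wrapping around): 5.126°, 3.867°, 4.258°, 346.749°.
Largest gap = 346.749° ⇒ minimal covering band is its complement: 360° − 346.749° = 13.251°.
Band runs from -81.792° eastward to -68.541°.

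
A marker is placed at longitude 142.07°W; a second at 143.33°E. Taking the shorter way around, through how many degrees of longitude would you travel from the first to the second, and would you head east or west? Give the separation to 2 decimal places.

74.60° west

Raw difference: 143.33 − -142.07 = 285.4°.
Normalise into (−180°, 180°]: 285.4° − 360° = -74.6°.
Negative ⇒ the second point lies to the west; separation 74.60°.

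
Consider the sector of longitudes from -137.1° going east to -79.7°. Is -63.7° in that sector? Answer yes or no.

No

Band width going east from -137.1° to -79.7°: ((-79.7 − -137.1) mod 360) = 57.4°.
Offset of -63.7° east of the west edge: ((-63.7 − -137.1) mod 360) = 73.4°.
73.4° > 57.4° ⇒ outside.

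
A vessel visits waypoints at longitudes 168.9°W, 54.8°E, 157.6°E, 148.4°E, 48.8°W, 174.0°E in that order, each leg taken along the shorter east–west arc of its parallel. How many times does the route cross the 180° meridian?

3

Leg 1: -168.9° → +54.8°, shortest Δλ = -136.3° (west) — crosses 180°.
Leg 2: +54.8° → +157.6°, shortest Δλ = 102.8° (east) — does not cross 180°.
Leg 3: +157.6° → +148.4°, shortest Δλ = -9.2° (west) — does not cross 180°.
Leg 4: +148.4° → -48.8°, shortest Δλ = 162.8° (east) — crosses 180°.
Leg 5: -48.8° → +174.0°, shortest Δλ = -137.2° (west) — crosses 180°.
Total crossings: 3.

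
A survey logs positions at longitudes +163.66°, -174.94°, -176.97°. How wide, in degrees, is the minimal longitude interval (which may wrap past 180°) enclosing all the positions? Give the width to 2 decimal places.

21.40°

Sort the longitudes: -176.97°, -174.94°, +163.66°.
Eastward gaps between consecutive values (wrapping around): 2.03°, 338.60°, 19.37°.
Largest gap = 338.60° ⇒ minimal covering band is its complement: 360° − 338.60° = 21.40°.
Band runs from +163.66° eastward to -174.94°, crossing the antimeridian.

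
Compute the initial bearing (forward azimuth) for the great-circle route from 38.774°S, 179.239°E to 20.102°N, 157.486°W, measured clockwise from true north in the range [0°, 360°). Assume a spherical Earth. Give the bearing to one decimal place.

24.7°

Δλ = -157.486 − 179.239 = -336.725°; wrapped into (−180°, 180°]: 23.275°.
θ = atan2( sin Δλ · cos φ₂ , cos φ₁ · sin φ₂ − sin φ₁ · cos φ₂ · cos Δλ )
  = atan2(0.37107, 0.80819) = 24.662° → normalised to [0°, 360°): 24.662°.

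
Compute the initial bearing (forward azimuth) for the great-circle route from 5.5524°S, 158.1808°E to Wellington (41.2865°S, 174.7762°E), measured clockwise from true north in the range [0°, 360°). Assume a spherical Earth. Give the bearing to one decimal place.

159.9°

Δλ = 174.7762 − 158.1808 = 16.5954°.
θ = atan2( sin Δλ · cos φ₂ , cos φ₁ · sin φ₂ − sin φ₁ · cos φ₂ · cos Δλ )
  = atan2(0.21461, -0.58705) = 159.919° → normalised to [0°, 360°): 159.919°.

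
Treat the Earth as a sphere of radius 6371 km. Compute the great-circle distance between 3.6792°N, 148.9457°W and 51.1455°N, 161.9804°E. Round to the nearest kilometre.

6962 km

Δλ = 161.9804 − -148.9457 = 310.9261°; wrapped into (−180°, 180°]: -49.0739°.
Δφ = 51.1455 − 3.6792 = 47.4663°.
a = sin²(Δφ/2) + cos φ₁ · cos φ₂ · sin²(Δλ/2) = 0.269955.
c = 2·atan2(√a, √(1−a)) = 1.09270 rad → d = 6371·c ≈ 6961.60 km.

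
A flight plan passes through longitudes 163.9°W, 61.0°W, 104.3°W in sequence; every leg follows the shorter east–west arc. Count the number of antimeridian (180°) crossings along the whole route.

Leg 1: -163.9° → -61.0°, shortest Δλ = 102.9° (east) — does not cross 180°.
Leg 2: -61.0° → -104.3°, shortest Δλ = -43.3° (west) — does not cross 180°.
Total crossings: 0.

0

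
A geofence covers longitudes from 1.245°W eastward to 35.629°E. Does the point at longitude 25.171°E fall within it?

Yes

Band width going east from -1.245° to +35.629°: ((35.629 − -1.245) mod 360) = 36.874°.
Offset of +25.171° east of the west edge: ((25.171 − -1.245) mod 360) = 26.416°.
26.416° ≤ 36.874° ⇒ inside.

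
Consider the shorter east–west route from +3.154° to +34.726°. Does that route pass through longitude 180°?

No

Signed shortest Δλ = ((34.726 − 3.154 + 180) mod 360) − 180 = 31.572°.
Going east by 31.572° from +3.154° reaches +34.726° without touching 180°.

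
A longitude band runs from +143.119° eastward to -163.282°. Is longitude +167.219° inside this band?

Band width going east from +143.119° to -163.282°: ((-163.282 − 143.119) mod 360) = 53.599°.
Offset of +167.219° east of the west edge: ((167.219 − 143.119) mod 360) = 24.100°.
24.100° ≤ 53.599° ⇒ inside.

Yes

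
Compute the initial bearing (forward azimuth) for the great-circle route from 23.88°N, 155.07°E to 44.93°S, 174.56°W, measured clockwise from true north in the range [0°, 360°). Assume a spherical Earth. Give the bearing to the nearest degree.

Δλ = -174.56 − 155.07 = -329.63°; wrapped into (−180°, 180°]: 30.37°.
θ = atan2( sin Δλ · cos φ₂ , cos φ₁ · sin φ₂ − sin φ₁ · cos φ₂ · cos Δλ )
  = atan2(0.35794, -0.89306) = 158.159° → normalised to [0°, 360°): 158.159°.

158°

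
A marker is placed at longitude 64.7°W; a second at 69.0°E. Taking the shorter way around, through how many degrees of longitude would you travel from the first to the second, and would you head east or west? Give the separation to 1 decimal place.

Raw difference: 69.0 − -64.7 = 133.7°.
Normalise into (−180°, 180°]: 133.7° stays 133.7°.
Positive ⇒ the second point lies to the east; separation 133.7°.

133.7° east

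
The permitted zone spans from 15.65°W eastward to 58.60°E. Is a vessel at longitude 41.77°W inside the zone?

Band width going east from -15.65° to +58.60°: ((58.60 − -15.65) mod 360) = 74.25°.
Offset of -41.77° east of the west edge: ((-41.77 − -15.65) mod 360) = 333.88°.
333.88° > 74.25° ⇒ outside.

No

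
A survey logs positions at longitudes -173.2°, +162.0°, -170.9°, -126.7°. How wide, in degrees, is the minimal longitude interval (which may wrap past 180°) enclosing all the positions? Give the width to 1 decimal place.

Sort the longitudes: -173.2°, -170.9°, -126.7°, +162.0°.
Eastward gaps between consecutive values (wrapping around): 2.3°, 44.2°, 288.7°, 24.8°.
Largest gap = 288.7° ⇒ minimal covering band is its complement: 360° − 288.7° = 71.3°.
Band runs from +162.0° eastward to -126.7°, crossing the antimeridian.

71.3°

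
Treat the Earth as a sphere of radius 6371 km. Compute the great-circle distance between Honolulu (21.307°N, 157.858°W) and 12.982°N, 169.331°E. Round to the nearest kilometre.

Δλ = 169.331 − -157.858 = 327.189°; wrapped into (−180°, 180°]: -32.811°.
Δφ = 12.982 − 21.307 = -8.325°.
a = sin²(Δφ/2) + cos φ₁ · cos φ₂ · sin²(Δλ/2) = 0.077685.
c = 2·atan2(√a, √(1−a)) = 0.56492 rad → d = 6371·c ≈ 3599.13 km.

3599 km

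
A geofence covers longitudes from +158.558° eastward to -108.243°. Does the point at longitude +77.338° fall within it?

Band width going east from +158.558° to -108.243°: ((-108.243 − 158.558) mod 360) = 93.199°.
Offset of +77.338° east of the west edge: ((77.338 − 158.558) mod 360) = 278.780°.
278.780° > 93.199° ⇒ outside.

No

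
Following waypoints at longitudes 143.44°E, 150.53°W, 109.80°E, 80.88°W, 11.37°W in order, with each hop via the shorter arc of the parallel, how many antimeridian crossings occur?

Leg 1: +143.44° → -150.53°, shortest Δλ = 66.03° (east) — crosses 180°.
Leg 2: -150.53° → +109.80°, shortest Δλ = -99.67° (west) — crosses 180°.
Leg 3: +109.80° → -80.88°, shortest Δλ = 169.32° (east) — crosses 180°.
Leg 4: -80.88° → -11.37°, shortest Δλ = 69.51° (east) — does not cross 180°.
Total crossings: 3.

3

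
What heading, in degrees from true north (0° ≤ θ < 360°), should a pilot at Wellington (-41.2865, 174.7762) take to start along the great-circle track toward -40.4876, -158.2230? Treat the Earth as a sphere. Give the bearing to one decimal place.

Δλ = -158.2230 − 174.7762 = -332.9992°; wrapped into (−180°, 180°]: 27.0008°.
θ = atan2( sin Δλ · cos φ₂ , cos φ₁ · sin φ₂ − sin φ₁ · cos φ₂ · cos Δλ )
  = atan2(0.34529, -0.04076) = 96.732° → normalised to [0°, 360°): 96.732°.

96.7°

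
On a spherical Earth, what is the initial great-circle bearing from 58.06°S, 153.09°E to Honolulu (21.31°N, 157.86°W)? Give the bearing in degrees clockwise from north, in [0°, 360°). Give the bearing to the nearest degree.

Δλ = -157.86 − 153.09 = -310.95°; wrapped into (−180°, 180°]: 49.05°.
θ = atan2( sin Δλ · cos φ₂ , cos φ₁ · sin φ₂ − sin φ₁ · cos φ₂ · cos Δλ )
  = atan2(0.70364, 0.71040) = 44.726° → normalised to [0°, 360°): 44.726°.

45°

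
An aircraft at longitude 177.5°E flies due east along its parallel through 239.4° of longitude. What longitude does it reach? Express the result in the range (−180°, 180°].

56.9°E

Start at +177.5°; shift +239.4° → +416.9°.
+416.9° lies outside (−180°, 180°]; subtract 360° → +56.9°.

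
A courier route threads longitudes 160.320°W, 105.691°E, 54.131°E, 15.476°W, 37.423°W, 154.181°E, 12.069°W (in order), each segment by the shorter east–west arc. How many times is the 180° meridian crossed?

2

Leg 1: -160.320° → +105.691°, shortest Δλ = -93.989° (west) — crosses 180°.
Leg 2: +105.691° → +54.131°, shortest Δλ = -51.56° (west) — does not cross 180°.
Leg 3: +54.131° → -15.476°, shortest Δλ = -69.607° (west) — does not cross 180°.
Leg 4: -15.476° → -37.423°, shortest Δλ = -21.947° (west) — does not cross 180°.
Leg 5: -37.423° → +154.181°, shortest Δλ = -168.396° (west) — crosses 180°.
Leg 6: +154.181° → -12.069°, shortest Δλ = -166.25° (west) — does not cross 180°.
Total crossings: 2.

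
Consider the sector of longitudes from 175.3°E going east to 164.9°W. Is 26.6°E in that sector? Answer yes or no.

Band width going east from +175.3° to -164.9°: ((-164.9 − 175.3) mod 360) = 19.8°.
Offset of +26.6° east of the west edge: ((26.6 − 175.3) mod 360) = 211.3°.
211.3° > 19.8° ⇒ outside.

No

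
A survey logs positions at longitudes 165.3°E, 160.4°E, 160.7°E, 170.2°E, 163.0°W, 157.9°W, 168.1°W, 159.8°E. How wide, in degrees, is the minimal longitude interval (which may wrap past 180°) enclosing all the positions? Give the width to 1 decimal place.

42.3°

Sort the longitudes: -168.1°, -163.0°, -157.9°, +159.8°, +160.4°, +160.7°, +165.3°, +170.2°.
Eastward gaps between consecutive values (wrapping around): 5.1°, 5.1°, 317.7°, 0.6°, 0.3°, 4.6°, 4.9°, 21.7°.
Largest gap = 317.7° ⇒ minimal covering band is its complement: 360° − 317.7° = 42.3°.
Band runs from +159.8° eastward to -157.9°, crossing the antimeridian.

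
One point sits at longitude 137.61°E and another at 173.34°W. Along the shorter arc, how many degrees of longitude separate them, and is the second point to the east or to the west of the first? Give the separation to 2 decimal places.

Raw difference: -173.34 − 137.61 = -310.95°.
Normalise into (−180°, 180°]: -310.95° + 360° = 49.05°.
Positive ⇒ the second point lies to the east; separation 49.05°.

49.05° east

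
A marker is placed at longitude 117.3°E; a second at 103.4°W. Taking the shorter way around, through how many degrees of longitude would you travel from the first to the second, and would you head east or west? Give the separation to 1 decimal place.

139.3° east

Raw difference: -103.4 − 117.3 = -220.7°.
Normalise into (−180°, 180°]: -220.7° + 360° = 139.3°.
Positive ⇒ the second point lies to the east; separation 139.3°.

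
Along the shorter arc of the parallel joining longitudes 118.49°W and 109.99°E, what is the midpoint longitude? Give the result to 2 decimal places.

175.75°E

Signed shortest Δλ from -118.49° to +109.99° is -131.52°.
Midpoint longitude = -118.49° + (-131.52°)/2 = -118.49° − 65.76° = -184.25°.
Normalise into (−180°, 180°]: +175.75°.
(The naïve average (-118.49 + +109.99)/2 = -4.25° is on the wrong side of the globe.)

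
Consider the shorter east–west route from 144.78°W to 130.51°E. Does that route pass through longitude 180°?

Yes

Naïve |130.51 − -144.78| = 275.29° > 180°, so the shorter arc goes the other way round — across 180°.
Signed shortest Δλ = ((130.51 − -144.78 + 180) mod 360) − 180 = -84.71°.
Going west by 84.71° from -144.78° passes through 180° before reaching +130.51°.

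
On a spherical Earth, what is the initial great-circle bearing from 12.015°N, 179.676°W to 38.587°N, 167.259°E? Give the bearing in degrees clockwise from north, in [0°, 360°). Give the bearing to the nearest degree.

339°

Δλ = 167.259 − -179.676 = 346.935°; wrapped into (−180°, 180°]: -13.065°.
θ = atan2( sin Δλ · cos φ₂ , cos φ₁ · sin φ₂ − sin φ₁ · cos φ₂ · cos Δλ )
  = atan2(-0.17670, 0.45153) = -21.372° → normalised to [0°, 360°): 338.628°.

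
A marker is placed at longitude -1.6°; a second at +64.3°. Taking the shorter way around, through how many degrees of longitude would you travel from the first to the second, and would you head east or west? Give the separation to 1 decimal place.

65.9° east

Raw difference: 64.3 − -1.6 = 65.9°.
Normalise into (−180°, 180°]: 65.9° stays 65.9°.
Positive ⇒ the second point lies to the east; separation 65.9°.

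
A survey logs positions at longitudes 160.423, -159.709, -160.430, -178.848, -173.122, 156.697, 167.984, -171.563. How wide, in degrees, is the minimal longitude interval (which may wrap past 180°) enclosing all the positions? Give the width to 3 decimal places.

Sort the longitudes: -178.848°, -173.122°, -171.563°, -160.430°, -159.709°, +156.697°, +160.423°, +167.984°.
Eastward gaps between consecutive values (wrapping around): 5.726°, 1.559°, 11.133°, 0.721°, 316.406°, 3.726°, 7.561°, 13.168°.
Largest gap = 316.406° ⇒ minimal covering band is its complement: 360° − 316.406° = 43.594°.
Band runs from +156.697° eastward to -159.709°, crossing the antimeridian.

43.594°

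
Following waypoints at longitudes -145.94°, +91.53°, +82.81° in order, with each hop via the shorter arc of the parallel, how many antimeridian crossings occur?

1

Leg 1: -145.94° → +91.53°, shortest Δλ = -122.53° (west) — crosses 180°.
Leg 2: +91.53° → +82.81°, shortest Δλ = -8.72° (west) — does not cross 180°.
Total crossings: 1.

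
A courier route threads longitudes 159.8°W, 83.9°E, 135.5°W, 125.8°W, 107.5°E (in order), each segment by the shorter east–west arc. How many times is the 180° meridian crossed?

3

Leg 1: -159.8° → +83.9°, shortest Δλ = -116.3° (west) — crosses 180°.
Leg 2: +83.9° → -135.5°, shortest Δλ = 140.6° (east) — crosses 180°.
Leg 3: -135.5° → -125.8°, shortest Δλ = 9.7° (east) — does not cross 180°.
Leg 4: -125.8° → +107.5°, shortest Δλ = -126.7° (west) — crosses 180°.
Total crossings: 3.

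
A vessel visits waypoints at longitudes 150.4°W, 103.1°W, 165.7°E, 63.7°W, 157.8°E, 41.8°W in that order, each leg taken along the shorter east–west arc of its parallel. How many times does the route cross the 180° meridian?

Leg 1: -150.4° → -103.1°, shortest Δλ = 47.3° (east) — does not cross 180°.
Leg 2: -103.1° → +165.7°, shortest Δλ = -91.2° (west) — crosses 180°.
Leg 3: +165.7° → -63.7°, shortest Δλ = 130.6° (east) — crosses 180°.
Leg 4: -63.7° → +157.8°, shortest Δλ = -138.5° (west) — crosses 180°.
Leg 5: +157.8° → -41.8°, shortest Δλ = 160.4° (east) — crosses 180°.
Total crossings: 4.

4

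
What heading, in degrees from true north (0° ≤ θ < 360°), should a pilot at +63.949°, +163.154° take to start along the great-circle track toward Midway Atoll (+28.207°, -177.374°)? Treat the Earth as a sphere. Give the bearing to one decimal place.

151.4°

Δλ = -177.374 − 163.154 = -340.528°; wrapped into (−180°, 180°]: 19.472°.
θ = atan2( sin Δλ · cos φ₂ , cos φ₁ · sin φ₂ − sin φ₁ · cos φ₂ · cos Δλ )
  = atan2(0.29376, -0.53885) = 151.403° → normalised to [0°, 360°): 151.403°.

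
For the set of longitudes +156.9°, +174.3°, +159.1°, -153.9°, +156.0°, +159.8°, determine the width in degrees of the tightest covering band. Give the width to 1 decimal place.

Sort the longitudes: -153.9°, +156.0°, +156.9°, +159.1°, +159.8°, +174.3°.
Eastward gaps between consecutive values (wrapping around): 309.9°, 0.9°, 2.2°, 0.7°, 14.5°, 31.8°.
Largest gap = 309.9° ⇒ minimal covering band is its complement: 360° − 309.9° = 50.1°.
Band runs from +156.0° eastward to -153.9°, crossing the antimeridian.

50.1°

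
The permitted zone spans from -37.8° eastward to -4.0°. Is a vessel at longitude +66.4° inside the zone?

Band width going east from -37.8° to -4.0°: ((-4.0 − -37.8) mod 360) = 33.8°.
Offset of +66.4° east of the west edge: ((66.4 − -37.8) mod 360) = 104.2°.
104.2° > 33.8° ⇒ outside.

No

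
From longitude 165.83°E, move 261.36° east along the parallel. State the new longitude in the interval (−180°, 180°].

Start at +165.83°; shift +261.36° → +427.19°.
+427.19° lies outside (−180°, 180°]; subtract 360° → +67.19°.

67.19°E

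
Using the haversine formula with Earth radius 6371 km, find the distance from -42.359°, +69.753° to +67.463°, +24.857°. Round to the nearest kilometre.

12781 km

Δλ = 24.857 − 69.753 = -44.896°.
Δφ = 67.463 − -42.359 = 109.822°.
a = sin²(Δφ/2) + cos φ₁ · cos φ₂ · sin²(Δλ/2) = 0.710845.
c = 2·atan2(√a, √(1−a)) = 2.00610 rad → d = 6371·c ≈ 12780.89 km.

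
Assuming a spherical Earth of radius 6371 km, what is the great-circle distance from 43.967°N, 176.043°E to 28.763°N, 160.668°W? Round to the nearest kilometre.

Δλ = -160.668 − 176.043 = -336.711°; wrapped into (−180°, 180°]: 23.289°.
Δφ = 28.763 − 43.967 = -15.204°.
a = sin²(Δφ/2) + cos φ₁ · cos φ₂ · sin²(Δλ/2) = 0.043205.
c = 2·atan2(√a, √(1−a)) = 0.41877 rad → d = 6371·c ≈ 2667.97 km.

2668 km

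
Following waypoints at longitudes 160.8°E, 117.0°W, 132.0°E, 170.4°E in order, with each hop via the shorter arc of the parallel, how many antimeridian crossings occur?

Leg 1: +160.8° → -117.0°, shortest Δλ = 82.2° (east) — crosses 180°.
Leg 2: -117.0° → +132.0°, shortest Δλ = -111.0° (west) — crosses 180°.
Leg 3: +132.0° → +170.4°, shortest Δλ = 38.4° (east) — does not cross 180°.
Total crossings: 2.

2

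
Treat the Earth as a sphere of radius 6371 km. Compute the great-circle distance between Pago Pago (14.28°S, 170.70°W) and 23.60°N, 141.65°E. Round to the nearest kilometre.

6675 km

Δλ = 141.65 − -170.70 = 312.35°; wrapped into (−180°, 180°]: -47.65°.
Δφ = 23.60 − -14.28 = 37.88°.
a = sin²(Δφ/2) + cos φ₁ · cos φ₂ · sin²(Δλ/2) = 0.250255.
c = 2·atan2(√a, √(1−a)) = 1.04779 rad → d = 6371·c ≈ 6675.44 km.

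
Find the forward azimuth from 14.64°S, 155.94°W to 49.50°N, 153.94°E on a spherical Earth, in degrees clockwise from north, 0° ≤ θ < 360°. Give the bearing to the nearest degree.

329°

Δλ = 153.94 − -155.94 = 309.88°; wrapped into (−180°, 180°]: -50.12°.
θ = atan2( sin Δλ · cos φ₂ , cos φ₁ · sin φ₂ − sin φ₁ · cos φ₂ · cos Δλ )
  = atan2(-0.49838, 0.84096) = -30.652° → normalised to [0°, 360°): 329.348°.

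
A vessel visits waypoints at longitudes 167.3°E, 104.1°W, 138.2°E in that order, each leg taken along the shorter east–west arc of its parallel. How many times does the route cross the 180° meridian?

Leg 1: +167.3° → -104.1°, shortest Δλ = 88.6° (east) — crosses 180°.
Leg 2: -104.1° → +138.2°, shortest Δλ = -117.7° (west) — crosses 180°.
Total crossings: 2.

2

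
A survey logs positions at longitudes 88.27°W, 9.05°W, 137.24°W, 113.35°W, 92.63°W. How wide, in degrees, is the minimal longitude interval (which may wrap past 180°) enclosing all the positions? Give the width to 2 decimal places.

128.19°

Sort the longitudes: -137.24°, -113.35°, -92.63°, -88.27°, -9.05°.
Eastward gaps between consecutive values (wrapping around): 23.89°, 20.72°, 4.36°, 79.22°, 231.81°.
Largest gap = 231.81° ⇒ minimal covering band is its complement: 360° − 231.81° = 128.19°.
Band runs from -137.24° eastward to -9.05°.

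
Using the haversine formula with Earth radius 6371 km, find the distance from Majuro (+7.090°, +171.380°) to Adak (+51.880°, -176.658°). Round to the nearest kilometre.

Δλ = -176.658 − 171.380 = -348.038°; wrapped into (−180°, 180°]: 11.962°.
Δφ = 51.880 − 7.090 = 44.790°.
a = sin²(Δφ/2) + cos φ₁ · cos φ₂ · sin²(Δλ/2) = 0.151804.
c = 2·atan2(√a, √(1−a)) = 0.80044 rad → d = 6371·c ≈ 5099.60 km.

5100 km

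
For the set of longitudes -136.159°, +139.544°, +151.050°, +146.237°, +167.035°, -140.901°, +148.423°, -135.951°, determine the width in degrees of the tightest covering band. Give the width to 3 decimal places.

84.505°

Sort the longitudes: -140.901°, -136.159°, -135.951°, +139.544°, +146.237°, +148.423°, +151.050°, +167.035°.
Eastward gaps between consecutive values (wrapping around): 4.742°, 0.208°, 275.495°, 6.693°, 2.186°, 2.627°, 15.985°, 52.064°.
Largest gap = 275.495° ⇒ minimal covering band is its complement: 360° − 275.495° = 84.505°.
Band runs from +139.544° eastward to -135.951°, crossing the antimeridian.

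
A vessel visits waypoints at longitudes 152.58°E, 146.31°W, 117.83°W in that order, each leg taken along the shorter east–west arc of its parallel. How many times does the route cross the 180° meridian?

1

Leg 1: +152.58° → -146.31°, shortest Δλ = 61.11° (east) — crosses 180°.
Leg 2: -146.31° → -117.83°, shortest Δλ = 28.48° (east) — does not cross 180°.
Total crossings: 1.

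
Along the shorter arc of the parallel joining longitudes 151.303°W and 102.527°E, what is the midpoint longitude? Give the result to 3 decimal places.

Signed shortest Δλ from -151.303° to +102.527° is -106.170°.
Midpoint longitude = -151.303° + (-106.170°)/2 = -151.303° − 53.085° = -204.388°.
Normalise into (−180°, 180°]: +155.612°.
(The naïve average (-151.303 + +102.527)/2 = -24.388° is on the wrong side of the globe.)

155.612°E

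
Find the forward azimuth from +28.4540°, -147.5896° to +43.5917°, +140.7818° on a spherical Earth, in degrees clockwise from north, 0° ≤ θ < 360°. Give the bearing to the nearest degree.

Δλ = 140.7818 − -147.5896 = 288.3714°; wrapped into (−180°, 180°]: -71.6286°.
θ = atan2( sin Δλ · cos φ₂ , cos φ₁ · sin φ₂ − sin φ₁ · cos φ₂ · cos Δλ )
  = atan2(-0.68736, 0.49746) = -54.106° → normalised to [0°, 360°): 305.894°.

306°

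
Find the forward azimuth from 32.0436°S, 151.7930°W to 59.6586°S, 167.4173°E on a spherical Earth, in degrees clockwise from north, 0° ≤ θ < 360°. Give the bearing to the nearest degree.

Δλ = 167.4173 − -151.7930 = 319.2103°; wrapped into (−180°, 180°]: -40.7897°.
θ = atan2( sin Δλ · cos φ₂ , cos φ₁ · sin φ₂ − sin φ₁ · cos φ₂ · cos Δλ )
  = atan2(-0.33001, -0.52863) = -148.025° → normalised to [0°, 360°): 211.975°.

212°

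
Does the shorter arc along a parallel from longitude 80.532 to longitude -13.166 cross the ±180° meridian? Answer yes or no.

No

Signed shortest Δλ = ((-13.166 − 80.532 + 180) mod 360) − 180 = -93.698°.
Going west by 93.698° from +80.532° reaches -13.166° without touching 180°.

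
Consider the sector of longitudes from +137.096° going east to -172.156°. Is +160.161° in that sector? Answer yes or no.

Yes

Band width going east from +137.096° to -172.156°: ((-172.156 − 137.096) mod 360) = 50.748°.
Offset of +160.161° east of the west edge: ((160.161 − 137.096) mod 360) = 23.065°.
23.065° ≤ 50.748° ⇒ inside.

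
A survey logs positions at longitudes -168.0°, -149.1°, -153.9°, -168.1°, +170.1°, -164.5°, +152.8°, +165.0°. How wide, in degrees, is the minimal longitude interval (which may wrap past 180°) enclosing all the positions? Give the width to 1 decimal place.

58.1°

Sort the longitudes: -168.1°, -168.0°, -164.5°, -153.9°, -149.1°, +152.8°, +165.0°, +170.1°.
Eastward gaps between consecutive values (wrapping around): 0.1°, 3.5°, 10.6°, 4.8°, 301.9°, 12.2°, 5.1°, 21.8°.
Largest gap = 301.9° ⇒ minimal covering band is its complement: 360° − 301.9° = 58.1°.
Band runs from +152.8° eastward to -149.1°, crossing the antimeridian.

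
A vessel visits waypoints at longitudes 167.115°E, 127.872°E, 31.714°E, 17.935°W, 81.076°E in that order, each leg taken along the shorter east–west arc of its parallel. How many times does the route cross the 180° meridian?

0

Leg 1: +167.115° → +127.872°, shortest Δλ = -39.243° (west) — does not cross 180°.
Leg 2: +127.872° → +31.714°, shortest Δλ = -96.158° (west) — does not cross 180°.
Leg 3: +31.714° → -17.935°, shortest Δλ = -49.649° (west) — does not cross 180°.
Leg 4: -17.935° → +81.076°, shortest Δλ = 99.011° (east) — does not cross 180°.
Total crossings: 0.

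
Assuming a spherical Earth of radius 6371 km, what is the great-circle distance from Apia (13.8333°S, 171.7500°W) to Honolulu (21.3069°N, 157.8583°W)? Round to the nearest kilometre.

Δλ = -157.8583 − -171.7500 = 13.8917°.
Δφ = 21.3069 − -13.8333 = 35.1402°.
a = sin²(Δφ/2) + cos φ₁ · cos φ₂ · sin²(Δλ/2) = 0.104357.
c = 2·atan2(√a, √(1−a)) = 0.65789 rad → d = 6371·c ≈ 4191.39 km.

4191 km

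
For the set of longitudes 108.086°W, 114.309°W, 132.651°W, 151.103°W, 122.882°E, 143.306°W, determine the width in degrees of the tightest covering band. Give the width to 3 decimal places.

Sort the longitudes: -151.103°, -143.306°, -132.651°, -114.309°, -108.086°, +122.882°.
Eastward gaps between consecutive values (wrapping around): 7.797°, 10.655°, 18.342°, 6.223°, 230.968°, 86.015°.
Largest gap = 230.968° ⇒ minimal covering band is its complement: 360° − 230.968° = 129.032°.
Band runs from +122.882° eastward to -108.086°, crossing the antimeridian.

129.032°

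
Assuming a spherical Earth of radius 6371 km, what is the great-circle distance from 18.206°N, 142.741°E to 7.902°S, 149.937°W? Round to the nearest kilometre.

Δλ = -149.937 − 142.741 = -292.678°; wrapped into (−180°, 180°]: 67.322°.
Δφ = -7.902 − 18.206 = -26.108°.
a = sin²(Δφ/2) + cos φ₁ · cos φ₂ · sin²(Δλ/2) = 0.340090.
c = 2·atan2(√a, √(1−a)) = 1.24526 rad → d = 6371·c ≈ 7933.53 km.

7934 km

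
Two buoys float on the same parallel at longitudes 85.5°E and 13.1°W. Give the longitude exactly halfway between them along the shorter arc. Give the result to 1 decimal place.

Signed shortest Δλ from +85.5° to -13.1° is -98.6°.
Midpoint longitude = +85.5° + (-98.6°)/2 = +85.5° − 49.3° = +36.2°.

36.2°E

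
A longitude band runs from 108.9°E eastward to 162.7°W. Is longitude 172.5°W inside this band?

Yes

Band width going east from +108.9° to -162.7°: ((-162.7 − 108.9) mod 360) = 88.4°.
Offset of -172.5° east of the west edge: ((-172.5 − 108.9) mod 360) = 78.6°.
78.6° ≤ 88.4° ⇒ inside.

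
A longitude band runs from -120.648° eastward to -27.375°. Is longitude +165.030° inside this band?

No

Band width going east from -120.648° to -27.375°: ((-27.375 − -120.648) mod 360) = 93.273°.
Offset of +165.030° east of the west edge: ((165.030 − -120.648) mod 360) = 285.678°.
285.678° > 93.273° ⇒ outside.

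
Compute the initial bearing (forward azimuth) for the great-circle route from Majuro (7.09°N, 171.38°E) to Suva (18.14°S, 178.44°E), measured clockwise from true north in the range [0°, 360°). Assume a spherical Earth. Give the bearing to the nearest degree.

165°

Δλ = 178.44 − 171.38 = 7.06°.
θ = atan2( sin Δλ · cos φ₂ , cos φ₁ · sin φ₂ − sin φ₁ · cos φ₂ · cos Δλ )
  = atan2(0.11680, -0.42536) = 164.646° → normalised to [0°, 360°): 164.646°.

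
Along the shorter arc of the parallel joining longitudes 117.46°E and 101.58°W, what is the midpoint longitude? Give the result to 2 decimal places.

172.06°W

Signed shortest Δλ from +117.46° to -101.58° is +140.96°.
Midpoint longitude = +117.46° + (+140.96°)/2 = +117.46° + 70.48° = +187.94°.
Normalise into (−180°, 180°]: -172.06°.
(The naïve average (+117.46 + -101.58)/2 = 7.94° is on the wrong side of the globe.)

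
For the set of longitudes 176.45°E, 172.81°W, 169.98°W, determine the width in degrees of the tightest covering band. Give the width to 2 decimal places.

Sort the longitudes: -172.81°, -169.98°, +176.45°.
Eastward gaps between consecutive values (wrapping around): 2.83°, 346.43°, 10.74°.
Largest gap = 346.43° ⇒ minimal covering band is its complement: 360° − 346.43° = 13.57°.
Band runs from +176.45° eastward to -169.98°, crossing the antimeridian.

13.57°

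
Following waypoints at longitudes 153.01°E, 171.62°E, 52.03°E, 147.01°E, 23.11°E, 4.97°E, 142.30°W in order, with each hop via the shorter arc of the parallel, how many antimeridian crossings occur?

Leg 1: +153.01° → +171.62°, shortest Δλ = 18.61° (east) — does not cross 180°.
Leg 2: +171.62° → +52.03°, shortest Δλ = -119.59° (west) — does not cross 180°.
Leg 3: +52.03° → +147.01°, shortest Δλ = 94.98° (east) — does not cross 180°.
Leg 4: +147.01° → +23.11°, shortest Δλ = -123.9° (west) — does not cross 180°.
Leg 5: +23.11° → +4.97°, shortest Δλ = -18.14° (west) — does not cross 180°.
Leg 6: +4.97° → -142.30°, shortest Δλ = -147.27° (west) — does not cross 180°.
Total crossings: 0.

0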